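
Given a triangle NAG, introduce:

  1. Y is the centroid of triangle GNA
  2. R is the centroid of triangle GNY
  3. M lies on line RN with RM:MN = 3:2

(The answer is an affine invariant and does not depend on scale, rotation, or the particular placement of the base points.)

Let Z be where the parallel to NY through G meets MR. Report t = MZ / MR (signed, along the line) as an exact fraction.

t = 13/3

Assign N = (0, 0), A = (1, 0), G = (0, 1) — the answer is frame-independent, so this choice is without loss of generality.
1. Y is the centroid of triangle GNA ⇒ Y = (1/3, 1/3)
2. R is the centroid of triangle GNY ⇒ R = (1/9, 4/9)
3. M lies on line RN with RM:MN = 3:2 ⇒ M = (2/45, 8/45)
through G parallel to NY: direction (1/3, 1/3); meets MR at Z = (1/3, 4/3)
Z = M + t·(R−M) with t = 13/3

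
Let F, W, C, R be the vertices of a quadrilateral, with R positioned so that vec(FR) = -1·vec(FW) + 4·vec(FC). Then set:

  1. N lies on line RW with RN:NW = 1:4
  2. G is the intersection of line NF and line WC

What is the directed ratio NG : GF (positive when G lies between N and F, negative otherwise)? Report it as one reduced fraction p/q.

Assign F = (0, 0), W = (1, 0), C = (0, 1), R = (-1, 4) — the answer is frame-independent, so this choice is without loss of generality.
1. N lies on line RW with RN:NW = 1:4 ⇒ N = (-3/5, 16/5)
2. G is the intersection of line NF and line WC ⇒ G = (-3/13, 16/13)
G = N + t·(F−N) with t = 8/13, so NG:GF = t:(1−t) = 8/13:5/13

NG:GF = 8/5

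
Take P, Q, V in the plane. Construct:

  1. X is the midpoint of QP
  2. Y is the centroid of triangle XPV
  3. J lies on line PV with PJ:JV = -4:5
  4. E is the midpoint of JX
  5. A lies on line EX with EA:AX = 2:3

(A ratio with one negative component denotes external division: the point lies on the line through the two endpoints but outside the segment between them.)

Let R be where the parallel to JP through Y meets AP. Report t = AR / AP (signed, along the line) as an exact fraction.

Set P = (0, 0), Q = (1, 0), V = (0, 1); any affine frame gives the same invariant.
1. X is the midpoint of QP ⇒ X = (1/2, 0)
2. Y is the centroid of triangle XPV ⇒ Y = (1/6, 1/3)
3. J lies on line PV with PJ:JV = -4:5 ⇒ J = (0, -4)
4. E is the midpoint of JX ⇒ E = (1/4, -2)
5. A lies on line EX with EA:AX = 2:3 ⇒ A = (7/20, -6/5)
through Y parallel to JP: direction (0, 4); meets AP at R = (1/6, -4/7)
R = A + t·(P−A) with t = 11/21

t = 11/21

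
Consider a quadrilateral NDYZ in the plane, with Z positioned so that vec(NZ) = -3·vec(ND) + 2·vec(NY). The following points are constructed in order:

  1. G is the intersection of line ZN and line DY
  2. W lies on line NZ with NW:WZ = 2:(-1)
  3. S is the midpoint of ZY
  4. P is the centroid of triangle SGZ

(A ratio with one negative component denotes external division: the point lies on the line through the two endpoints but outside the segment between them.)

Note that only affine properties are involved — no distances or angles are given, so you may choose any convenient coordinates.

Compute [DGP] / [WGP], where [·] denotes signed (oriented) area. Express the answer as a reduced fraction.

Choose coordinates N = (0, 0), D = (1, 0), Y = (0, 1), Z = (-3, 2).
1. G is the intersection of line ZN and line DY ⇒ G = (3, -2)
2. W lies on line NZ with NW:WZ = 2:(-1) ⇒ W = (-6, 4)
3. S is the midpoint of ZY ⇒ S = (-3/2, 3/2)
4. P is the centroid of triangle SGZ ⇒ P = (-1/2, 1/2)
2·[DGP] = -2, 2·[WGP] = 3/2
[DGP]:[WGP] = -2:3/2 = -4/3

[DGP]:[WGP] = -4/3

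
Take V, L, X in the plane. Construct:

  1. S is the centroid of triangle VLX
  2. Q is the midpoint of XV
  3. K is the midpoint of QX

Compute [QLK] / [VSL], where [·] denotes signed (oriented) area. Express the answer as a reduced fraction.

Set V = (0, 0), L = (1, 0), X = (0, 1); any affine frame gives the same invariant.
1. S is the centroid of triangle VLX ⇒ S = (1/3, 1/3)
2. Q is the midpoint of XV ⇒ Q = (0, 1/2)
3. K is the midpoint of QX ⇒ K = (0, 3/4)
2·[QLK] = 1/4, 2·[VSL] = -1/3
[QLK]:[VSL] = 1/4:-1/3 = -3/4

[QLK]:[VSL] = -3/4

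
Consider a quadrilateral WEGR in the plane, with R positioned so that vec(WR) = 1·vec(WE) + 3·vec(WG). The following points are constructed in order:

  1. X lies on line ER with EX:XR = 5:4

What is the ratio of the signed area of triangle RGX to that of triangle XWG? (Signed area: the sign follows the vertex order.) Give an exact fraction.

[RGX]:[XWG] = -4/3

Assign W = (0, 0), E = (1, 0), G = (0, 1), R = (1, 3) — the answer is frame-independent, so this choice is without loss of generality.
1. X lies on line ER with EX:XR = 5:4 ⇒ X = (1, 5/3)
2·[RGX] = 4/3, 2·[XWG] = -1
[RGX]:[XWG] = 4/3:-1 = -4/3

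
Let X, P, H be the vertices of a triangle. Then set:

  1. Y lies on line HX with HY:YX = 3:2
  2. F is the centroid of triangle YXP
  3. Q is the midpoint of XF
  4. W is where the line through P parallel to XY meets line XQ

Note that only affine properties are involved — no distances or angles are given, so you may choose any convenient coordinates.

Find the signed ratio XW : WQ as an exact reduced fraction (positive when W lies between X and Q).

Assign X = (0, 0), P = (1, 0), H = (0, 1) — the answer is frame-independent, so this choice is without loss of generality.
1. Y lies on line HX with HY:YX = 3:2 ⇒ Y = (0, 2/5)
2. F is the centroid of triangle YXP ⇒ F = (1/3, 2/15)
3. Q is the midpoint of XF ⇒ Q = (1/6, 1/15)
4. W is where the line through P parallel to XY meets line XQ ⇒ W = (1, 2/5)
W = X + t·(Q−X) with t = 6, so XW:WQ = t:(1−t) = 6:-5

XW:WQ = -6/5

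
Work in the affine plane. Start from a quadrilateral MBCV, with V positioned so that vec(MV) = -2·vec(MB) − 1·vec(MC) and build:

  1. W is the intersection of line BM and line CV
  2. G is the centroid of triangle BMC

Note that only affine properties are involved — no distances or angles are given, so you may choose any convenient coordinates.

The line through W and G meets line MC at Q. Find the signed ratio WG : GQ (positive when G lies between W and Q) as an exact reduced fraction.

Work in coordinates with M = (0, 0), B = (1, 0), C = (0, 1), V = (-2, -1).
1. W is the intersection of line BM and line CV ⇒ W = (-1, 0)
2. G is the centroid of triangle BMC ⇒ G = (1/3, 1/3)
line WG meets MC at Q = (0, 1/4)
G = W + t·(Q−W) with t = 4/3, so WG:GQ = 4/3:-1/3

WG:GQ = -4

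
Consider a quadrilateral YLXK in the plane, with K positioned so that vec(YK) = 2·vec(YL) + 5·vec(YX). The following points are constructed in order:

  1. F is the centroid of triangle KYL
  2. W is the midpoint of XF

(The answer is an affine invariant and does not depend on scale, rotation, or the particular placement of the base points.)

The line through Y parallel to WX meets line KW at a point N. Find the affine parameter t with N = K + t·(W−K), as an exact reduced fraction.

Set Y = (0, 0), L = (1, 0), X = (0, 1), K = (2, 5); any affine frame gives the same invariant.
1. F is the centroid of triangle KYL ⇒ F = (1, 5/3)
2. W is the midpoint of XF ⇒ W = (1/2, 4/3)
through Y parallel to WX: direction (-1/2, -1/3); meets KW at N = (-1/16, -1/24)
N = K + t·(W−K) with t = 11/8

t = 11/8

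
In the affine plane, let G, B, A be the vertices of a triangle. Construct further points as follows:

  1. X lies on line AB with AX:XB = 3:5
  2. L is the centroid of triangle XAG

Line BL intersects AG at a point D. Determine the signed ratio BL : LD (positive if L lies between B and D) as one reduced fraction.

BL:LD = 7

Assign G = (0, 0), B = (1, 0), A = (0, 1) — the answer is frame-independent, so this choice is without loss of generality.
1. X lies on line AB with AX:XB = 3:5 ⇒ X = (3/8, 5/8)
2. L is the centroid of triangle XAG ⇒ L = (1/8, 13/24)
line BL meets AG at D = (0, 13/21)
L = B + t·(D−B) with t = 7/8, so BL:LD = 7/8:1/8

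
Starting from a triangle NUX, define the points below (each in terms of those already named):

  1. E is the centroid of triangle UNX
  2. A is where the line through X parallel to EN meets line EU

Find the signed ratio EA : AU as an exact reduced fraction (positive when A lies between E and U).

EA:AU = -1/2

Choose coordinates N = (0, 0), U = (1, 0), X = (0, 1).
1. E is the centroid of triangle UNX ⇒ E = (1/3, 1/3)
2. A is where the line through X parallel to EN meets line EU ⇒ A = (-1/3, 2/3)
A = E + t·(U−E) with t = -1, so EA:AU = t:(1−t) = -1:2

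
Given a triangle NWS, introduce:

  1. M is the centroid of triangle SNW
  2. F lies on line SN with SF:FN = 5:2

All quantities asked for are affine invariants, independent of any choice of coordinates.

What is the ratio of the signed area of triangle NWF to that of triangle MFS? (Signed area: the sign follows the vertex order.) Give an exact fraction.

[NWF]:[MFS] = -6/5

Work in coordinates with N = (0, 0), W = (1, 0), S = (0, 1).
1. M is the centroid of triangle SNW ⇒ M = (1/3, 1/3)
2. F lies on line SN with SF:FN = 5:2 ⇒ F = (0, 2/7)
2·[NWF] = 2/7, 2·[MFS] = -5/21
[NWF]:[MFS] = 2/7:-5/21 = -6/5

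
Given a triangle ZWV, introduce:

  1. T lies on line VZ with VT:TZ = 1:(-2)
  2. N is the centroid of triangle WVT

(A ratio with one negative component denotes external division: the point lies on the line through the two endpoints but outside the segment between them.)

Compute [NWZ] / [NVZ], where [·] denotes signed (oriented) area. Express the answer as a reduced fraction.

Choose coordinates Z = (0, 0), W = (1, 0), V = (0, 1).
1. T lies on line VZ with VT:TZ = 1:(-2) ⇒ T = (0, 2)
2. N is the centroid of triangle WVT ⇒ N = (1/3, 1)
2·[NWZ] = -1, 2·[NVZ] = 1/3
[NWZ]:[NVZ] = -1:1/3 = -3

[NWZ]:[NVZ] = -3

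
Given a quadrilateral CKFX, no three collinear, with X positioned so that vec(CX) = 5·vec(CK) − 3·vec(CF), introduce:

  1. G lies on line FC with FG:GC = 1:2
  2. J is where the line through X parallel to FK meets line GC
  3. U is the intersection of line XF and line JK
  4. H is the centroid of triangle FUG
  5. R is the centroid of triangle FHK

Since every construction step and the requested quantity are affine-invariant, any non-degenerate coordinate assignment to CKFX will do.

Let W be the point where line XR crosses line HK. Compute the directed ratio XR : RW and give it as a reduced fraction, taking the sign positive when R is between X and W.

Choose coordinates C = (0, 0), K = (1, 0), F = (0, 1), X = (5, -3).
1. G lies on line FC with FG:GC = 1:2 ⇒ G = (0, 2/3)
2. J is where the line through X parallel to FK meets line GC ⇒ J = (0, 2)
3. U is the intersection of line XF and line JK ⇒ U = (5/6, 1/3)
4. H is the centroid of triangle FUG ⇒ H = (5/18, 2/3)
5. R is the centroid of triangle FHK ⇒ R = (23/54, 5/9)
line XR meets HK at W = (1/4, 9/13)
R = X + t·(W−X) with t = 26/27, so XR:RW = 26/27:1/27

XR:RW = 26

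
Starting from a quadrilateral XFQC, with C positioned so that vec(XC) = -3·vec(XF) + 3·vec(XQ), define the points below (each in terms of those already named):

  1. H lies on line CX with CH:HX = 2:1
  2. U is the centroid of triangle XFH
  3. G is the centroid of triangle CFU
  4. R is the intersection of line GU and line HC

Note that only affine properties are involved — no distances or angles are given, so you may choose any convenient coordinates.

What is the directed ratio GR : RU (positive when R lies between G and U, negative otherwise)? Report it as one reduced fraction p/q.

Work in coordinates with X = (0, 0), F = (1, 0), Q = (0, 1), C = (-3, 3).
1. H lies on line CX with CH:HX = 2:1 ⇒ H = (-1, 1)
2. U is the centroid of triangle XFH ⇒ U = (0, 1/3)
3. G is the centroid of triangle CFU ⇒ G = (-2/3, 10/9)
4. R is the intersection of line GU and line HC ⇒ R = (2, -2)
R = G + t·(U−G) with t = 4, so GR:RU = t:(1−t) = 4:-3

GR:RU = -4/3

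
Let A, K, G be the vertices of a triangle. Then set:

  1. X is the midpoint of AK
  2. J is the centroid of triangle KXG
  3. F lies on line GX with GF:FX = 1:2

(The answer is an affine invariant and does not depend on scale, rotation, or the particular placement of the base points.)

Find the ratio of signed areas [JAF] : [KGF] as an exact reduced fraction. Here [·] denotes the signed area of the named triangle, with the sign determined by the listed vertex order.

Work in coordinates with A = (0, 0), K = (1, 0), G = (0, 1).
1. X is the midpoint of AK ⇒ X = (1/2, 0)
2. J is the centroid of triangle KXG ⇒ J = (1/2, 1/3)
3. F lies on line GX with GF:FX = 1:2 ⇒ F = (1/6, 2/3)
2·[JAF] = -5/18, 2·[KGF] = 1/6
[JAF]:[KGF] = -5/18:1/6 = -5/3

[JAF]:[KGF] = -5/3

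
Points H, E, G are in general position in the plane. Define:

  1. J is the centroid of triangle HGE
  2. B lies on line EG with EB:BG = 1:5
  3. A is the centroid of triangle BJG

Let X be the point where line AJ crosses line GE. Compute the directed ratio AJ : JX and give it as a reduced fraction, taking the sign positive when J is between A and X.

AJ:JX = -2/3

Assign H = (0, 0), E = (1, 0), G = (0, 1) — the answer is frame-independent, so this choice is without loss of generality.
1. J is the centroid of triangle HGE ⇒ J = (1/3, 1/3)
2. B lies on line EG with EB:BG = 1:5 ⇒ B = (5/6, 1/6)
3. A is the centroid of triangle BJG ⇒ A = (7/18, 1/2)
line AJ meets GE at X = (5/12, 7/12)
J = A + t·(X−A) with t = -2, so AJ:JX = -2:3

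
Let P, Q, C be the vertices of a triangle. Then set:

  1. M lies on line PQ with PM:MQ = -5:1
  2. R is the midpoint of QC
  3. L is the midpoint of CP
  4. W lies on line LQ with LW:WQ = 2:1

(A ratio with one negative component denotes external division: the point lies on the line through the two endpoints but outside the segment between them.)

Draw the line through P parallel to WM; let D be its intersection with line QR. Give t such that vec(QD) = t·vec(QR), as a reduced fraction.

Assign P = (0, 0), Q = (1, 0), C = (0, 1) — the answer is frame-independent, so this choice is without loss of generality.
1. M lies on line PQ with PM:MQ = -5:1 ⇒ M = (5/4, 0)
2. R is the midpoint of QC ⇒ R = (1/2, 1/2)
3. L is the midpoint of CP ⇒ L = (0, 1/2)
4. W lies on line LQ with LW:WQ = 2:1 ⇒ W = (2/3, 1/6)
through P parallel to WM: direction (7/12, -1/6); meets QR at D = (7/5, -2/5)
D = Q + t·(R−Q) with t = -4/5

t = -4/5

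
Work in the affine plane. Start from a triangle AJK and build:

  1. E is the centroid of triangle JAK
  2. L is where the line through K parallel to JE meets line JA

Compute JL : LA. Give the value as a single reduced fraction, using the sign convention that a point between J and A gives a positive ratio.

Set A = (0, 0), J = (1, 0), K = (0, 1); any affine frame gives the same invariant.
1. E is the centroid of triangle JAK ⇒ E = (1/3, 1/3)
2. L is where the line through K parallel to JE meets line JA ⇒ L = (2, 0)
L = J + t·(A−J) with t = -1, so JL:LA = t:(1−t) = -1:2

JL:LA = -1/2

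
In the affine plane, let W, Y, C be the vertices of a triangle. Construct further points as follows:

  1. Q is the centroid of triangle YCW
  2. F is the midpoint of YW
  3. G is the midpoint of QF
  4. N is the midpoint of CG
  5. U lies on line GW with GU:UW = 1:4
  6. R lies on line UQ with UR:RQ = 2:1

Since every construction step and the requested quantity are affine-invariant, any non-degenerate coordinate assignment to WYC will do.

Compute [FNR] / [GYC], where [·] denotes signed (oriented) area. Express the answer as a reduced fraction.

[FNR]:[GYC] = 7/150

Assign W = (0, 0), Y = (1, 0), C = (0, 1) — the answer is frame-independent, so this choice is without loss of generality.
1. Q is the centroid of triangle YCW ⇒ Q = (1/3, 1/3)
2. F is the midpoint of YW ⇒ F = (1/2, 0)
3. G is the midpoint of QF ⇒ G = (5/12, 1/6)
4. N is the midpoint of CG ⇒ N = (5/24, 7/12)
5. U lies on line GW with GU:UW = 1:4 ⇒ U = (1/3, 2/15)
6. R lies on line UQ with UR:RQ = 2:1 ⇒ R = (1/3, 4/15)
2·[FNR] = 7/360, 2·[GYC] = 5/12
[FNR]:[GYC] = 7/360:5/12 = 7/150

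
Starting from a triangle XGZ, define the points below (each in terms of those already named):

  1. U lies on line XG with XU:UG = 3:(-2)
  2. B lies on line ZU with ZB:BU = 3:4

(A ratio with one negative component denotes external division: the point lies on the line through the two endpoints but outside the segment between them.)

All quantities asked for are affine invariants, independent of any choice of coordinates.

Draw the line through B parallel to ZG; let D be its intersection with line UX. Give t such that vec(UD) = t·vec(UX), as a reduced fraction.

Assign X = (0, 0), G = (1, 0), Z = (0, 1) — the answer is frame-independent, so this choice is without loss of generality.
1. U lies on line XG with XU:UG = 3:(-2) ⇒ U = (3, 0)
2. B lies on line ZU with ZB:BU = 3:4 ⇒ B = (9/7, 4/7)
through B parallel to ZG: direction (1, -1); meets UX at D = (13/7, 0)
D = U + t·(X−U) with t = 8/21

t = 8/21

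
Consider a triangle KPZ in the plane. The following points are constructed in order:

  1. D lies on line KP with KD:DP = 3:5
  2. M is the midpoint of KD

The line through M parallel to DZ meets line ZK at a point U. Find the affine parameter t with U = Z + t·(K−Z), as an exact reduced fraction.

Assign K = (0, 0), P = (1, 0), Z = (0, 1) — the answer is frame-independent, so this choice is without loss of generality.
1. D lies on line KP with KD:DP = 3:5 ⇒ D = (3/8, 0)
2. M is the midpoint of KD ⇒ M = (3/16, 0)
through M parallel to DZ: direction (-3/8, 1); meets ZK at U = (0, 1/2)
U = Z + t·(K−Z) with t = 1/2

t = 1/2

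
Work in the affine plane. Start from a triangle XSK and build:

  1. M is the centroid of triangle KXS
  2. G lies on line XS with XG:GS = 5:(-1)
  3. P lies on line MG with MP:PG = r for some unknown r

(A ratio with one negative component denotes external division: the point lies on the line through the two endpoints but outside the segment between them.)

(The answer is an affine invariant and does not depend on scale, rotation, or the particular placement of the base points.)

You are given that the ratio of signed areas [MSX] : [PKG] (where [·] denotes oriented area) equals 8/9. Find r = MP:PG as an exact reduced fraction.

Set X = (0, 0), S = (1, 0), K = (0, 1); any affine frame gives the same invariant.
1. M is the centroid of triangle KXS ⇒ M = (1/3, 1/3)
2. G lies on line XS with XG:GS = 5:(-1) ⇒ G = (5/4, 0)
3. With MP:PG = r, write λ = r/(r+1) so P = M + λ·(G−M); P is affine-linear in λ
Every point depending on P is an affine combination of P and λ-independent points, so each such coordinate is linear in λ; the λ² term in each signed area is a multiple of (G−M)×(G−M) = 0, so 2·[MSX] and 2·[PKG] are each linear in λ. Evaluating at λ=0 and λ=1:
  2·[MSX] = -1/3,   2·[PKG] = 1/2·λ − 1/2
So [MSX]:[PKG] = (-1/3) / (1/2·λ − 1/2). Setting this equal to 8/9:
  -1/3 = 8/9·(1/2·λ − 1/2)  ⇒  λ = 1/4
Then r = λ/(1−λ) = (1/4)/(3/4) = 1/3. Check: with r = 1/3, P = (9/16, 1/4) and [MSX]:[PKG] = 8/9 as required.

r = 1/3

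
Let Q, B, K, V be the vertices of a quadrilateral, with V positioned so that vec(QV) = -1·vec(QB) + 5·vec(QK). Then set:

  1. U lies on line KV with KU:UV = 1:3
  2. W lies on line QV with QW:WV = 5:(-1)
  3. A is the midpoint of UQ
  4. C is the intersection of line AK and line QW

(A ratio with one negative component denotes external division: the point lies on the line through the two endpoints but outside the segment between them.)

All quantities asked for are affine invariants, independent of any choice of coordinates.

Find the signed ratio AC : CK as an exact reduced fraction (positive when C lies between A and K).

AC:CK = -3/8

Set Q = (0, 0), B = (1, 0), K = (0, 1), V = (-1, 5); any affine frame gives the same invariant.
1. U lies on line KV with KU:UV = 1:3 ⇒ U = (-1/4, 2)
2. W lies on line QV with QW:WV = 5:(-1) ⇒ W = (-5/4, 25/4)
3. A is the midpoint of UQ ⇒ A = (-1/8, 1)
4. C is the intersection of line AK and line QW ⇒ C = (-1/5, 1)
C = A + t·(K−A) with t = -3/5, so AC:CK = t:(1−t) = -3/5:8/5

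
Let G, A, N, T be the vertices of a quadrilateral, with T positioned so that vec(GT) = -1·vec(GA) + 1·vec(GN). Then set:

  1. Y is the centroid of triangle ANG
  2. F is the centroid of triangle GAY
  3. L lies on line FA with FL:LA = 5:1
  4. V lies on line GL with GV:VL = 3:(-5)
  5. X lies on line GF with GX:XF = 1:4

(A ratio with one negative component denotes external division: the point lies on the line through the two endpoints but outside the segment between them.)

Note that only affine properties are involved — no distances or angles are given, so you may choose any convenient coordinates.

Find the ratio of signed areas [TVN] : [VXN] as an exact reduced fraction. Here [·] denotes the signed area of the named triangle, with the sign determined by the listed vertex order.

[TVN]:[VXN] = 185/256

Set G = (0, 0), A = (1, 0), N = (0, 1), T = (-1, 1); any affine frame gives the same invariant.
1. Y is the centroid of triangle ANG ⇒ Y = (1/3, 1/3)
2. F is the centroid of triangle GAY ⇒ F = (4/9, 1/9)
3. L lies on line FA with FL:LA = 5:1 ⇒ L = (49/54, 1/54)
4. V lies on line GL with GV:VL = 3:(-5) ⇒ V = (-49/36, -1/36)
5. X lies on line GF with GX:XF = 1:4 ⇒ X = (4/45, 1/45)
2·[TVN] = 37/36, 2·[VXN] = 64/45
[TVN]:[VXN] = 37/36:64/45 = 185/256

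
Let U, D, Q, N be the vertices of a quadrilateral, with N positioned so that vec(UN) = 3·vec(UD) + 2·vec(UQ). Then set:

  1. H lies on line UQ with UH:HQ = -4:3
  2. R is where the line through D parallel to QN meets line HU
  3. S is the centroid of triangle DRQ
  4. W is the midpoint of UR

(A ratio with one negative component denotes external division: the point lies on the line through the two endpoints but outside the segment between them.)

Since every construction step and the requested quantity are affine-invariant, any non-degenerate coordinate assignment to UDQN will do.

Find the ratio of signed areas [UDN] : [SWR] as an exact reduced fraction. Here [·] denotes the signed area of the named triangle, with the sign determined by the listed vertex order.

[UDN]:[SWR] = 36

Choose coordinates U = (0, 0), D = (1, 0), Q = (0, 1), N = (3, 2).
1. H lies on line UQ with UH:HQ = -4:3 ⇒ H = (0, 4)
2. R is where the line through D parallel to QN meets line HU ⇒ R = (0, -1/3)
3. S is the centroid of triangle DRQ ⇒ S = (1/3, 2/9)
4. W is the midpoint of UR ⇒ W = (0, -1/6)
2·[UDN] = 2, 2·[SWR] = 1/18
[UDN]:[SWR] = 2:1/18 = 36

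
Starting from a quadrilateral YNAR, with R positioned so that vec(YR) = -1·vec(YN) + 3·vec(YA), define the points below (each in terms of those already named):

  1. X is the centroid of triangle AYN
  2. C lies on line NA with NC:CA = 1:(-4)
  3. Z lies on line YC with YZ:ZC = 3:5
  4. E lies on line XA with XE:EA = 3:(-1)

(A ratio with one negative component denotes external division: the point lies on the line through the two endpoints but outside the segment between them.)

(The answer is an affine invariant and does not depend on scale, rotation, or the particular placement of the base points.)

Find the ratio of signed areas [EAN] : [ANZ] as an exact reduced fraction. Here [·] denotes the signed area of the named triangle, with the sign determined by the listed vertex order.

Work in coordinates with Y = (0, 0), N = (1, 0), A = (0, 1), R = (-1, 3).
1. X is the centroid of triangle AYN ⇒ X = (1/3, 1/3)
2. C lies on line NA with NC:CA = 1:(-4) ⇒ C = (4/3, -1/3)
3. Z lies on line YC with YZ:ZC = 3:5 ⇒ Z = (1/2, -1/8)
4. E lies on line XA with XE:EA = 3:(-1) ⇒ E = (-1/6, 4/3)
2·[EAN] = 1/6, 2·[ANZ] = -5/8
[EAN]:[ANZ] = 1/6:-5/8 = -4/15

[EAN]:[ANZ] = -4/15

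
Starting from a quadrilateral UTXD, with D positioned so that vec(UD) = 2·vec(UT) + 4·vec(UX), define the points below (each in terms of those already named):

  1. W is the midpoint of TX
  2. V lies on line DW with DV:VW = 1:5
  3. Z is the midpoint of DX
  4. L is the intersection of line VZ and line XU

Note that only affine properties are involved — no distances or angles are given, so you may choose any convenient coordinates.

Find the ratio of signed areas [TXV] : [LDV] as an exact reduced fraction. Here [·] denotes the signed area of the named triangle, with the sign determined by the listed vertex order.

Assign U = (0, 0), T = (1, 0), X = (0, 1), D = (2, 4) — the answer is frame-independent, so this choice is without loss of generality.
1. W is the midpoint of TX ⇒ W = (1/2, 1/2)
2. V lies on line DW with DV:VW = 1:5 ⇒ V = (7/4, 41/12)
3. Z is the midpoint of DX ⇒ Z = (1, 5/2)
4. L is the intersection of line VZ and line XU ⇒ L = (0, 23/18)
2·[TXV] = -25/6, 2·[LDV] = -35/72
[TXV]:[LDV] = -25/6:-35/72 = 60/7

[TXV]:[LDV] = 60/7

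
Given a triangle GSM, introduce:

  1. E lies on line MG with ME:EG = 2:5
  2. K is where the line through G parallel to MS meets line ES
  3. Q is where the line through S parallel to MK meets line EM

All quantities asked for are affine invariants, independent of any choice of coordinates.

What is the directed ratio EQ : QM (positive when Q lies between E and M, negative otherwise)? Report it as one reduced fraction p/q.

Assign G = (0, 0), S = (1, 0), M = (0, 1) — the answer is frame-independent, so this choice is without loss of generality.
1. E lies on line MG with ME:EG = 2:5 ⇒ E = (0, 5/7)
2. K is where the line through G parallel to MS meets line ES ⇒ K = (-5/2, 5/2)
3. Q is where the line through S parallel to MK meets line EM ⇒ Q = (0, 3/5)
Q = E + t·(M−E) with t = -2/5, so EQ:QM = t:(1−t) = -2/5:7/5

EQ:QM = -2/7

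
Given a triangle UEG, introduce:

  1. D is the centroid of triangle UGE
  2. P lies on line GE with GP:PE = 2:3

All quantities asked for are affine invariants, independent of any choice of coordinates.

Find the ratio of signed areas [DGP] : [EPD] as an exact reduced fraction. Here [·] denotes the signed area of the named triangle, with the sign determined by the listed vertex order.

Work in coordinates with U = (0, 0), E = (1, 0), G = (0, 1).
1. D is the centroid of triangle UGE ⇒ D = (1/3, 1/3)
2. P lies on line GE with GP:PE = 2:3 ⇒ P = (2/5, 3/5)
2·[DGP] = -2/15, 2·[EPD] = 1/5
[DGP]:[EPD] = -2/15:1/5 = -2/3

[DGP]:[EPD] = -2/3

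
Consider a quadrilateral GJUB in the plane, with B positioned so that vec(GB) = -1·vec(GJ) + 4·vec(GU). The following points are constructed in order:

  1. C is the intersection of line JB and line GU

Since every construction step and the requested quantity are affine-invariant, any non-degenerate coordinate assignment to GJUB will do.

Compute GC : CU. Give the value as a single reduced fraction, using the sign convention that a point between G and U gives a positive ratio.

Assign G = (0, 0), J = (1, 0), U = (0, 1), B = (-1, 4) — the answer is frame-independent, so this choice is without loss of generality.
1. C is the intersection of line JB and line GU ⇒ C = (0, 2)
C = G + t·(U−G) with t = 2, so GC:CU = t:(1−t) = 2:-1

GC:CU = -2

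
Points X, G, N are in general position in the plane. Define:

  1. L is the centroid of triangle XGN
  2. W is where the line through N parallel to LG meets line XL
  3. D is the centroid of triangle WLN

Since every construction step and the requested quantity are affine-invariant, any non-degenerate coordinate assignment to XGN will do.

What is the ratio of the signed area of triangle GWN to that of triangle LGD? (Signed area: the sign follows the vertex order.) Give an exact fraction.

Work in coordinates with X = (0, 0), G = (1, 0), N = (0, 1).
1. L is the centroid of triangle XGN ⇒ L = (1/3, 1/3)
2. W is where the line through N parallel to LG meets line XL ⇒ W = (2/3, 2/3)
3. D is the centroid of triangle WLN ⇒ D = (1/3, 2/3)
2·[GWN] = 1/3, 2·[LGD] = 2/9
[GWN]:[LGD] = 1/3:2/9 = 3/2

[GWN]:[LGD] = 3/2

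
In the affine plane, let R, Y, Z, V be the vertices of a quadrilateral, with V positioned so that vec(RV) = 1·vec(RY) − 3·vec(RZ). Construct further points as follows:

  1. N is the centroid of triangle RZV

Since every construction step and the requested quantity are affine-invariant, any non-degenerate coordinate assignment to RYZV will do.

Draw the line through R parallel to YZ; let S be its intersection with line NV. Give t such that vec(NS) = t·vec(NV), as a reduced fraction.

Set R = (0, 0), Y = (1, 0), Z = (0, 1), V = (1, -3); any affine frame gives the same invariant.
1. N is the centroid of triangle RZV ⇒ N = (1/3, -2/3)
through R parallel to YZ: direction (-1, 1); meets NV at S = (1/5, -1/5)
S = N + t·(V−N) with t = -1/5

t = -1/5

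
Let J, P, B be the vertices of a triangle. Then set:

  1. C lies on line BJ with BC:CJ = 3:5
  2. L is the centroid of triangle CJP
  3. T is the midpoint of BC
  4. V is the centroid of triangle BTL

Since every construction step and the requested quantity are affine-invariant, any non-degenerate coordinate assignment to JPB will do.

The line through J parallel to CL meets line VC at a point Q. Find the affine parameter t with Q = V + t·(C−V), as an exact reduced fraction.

Assign J = (0, 0), P = (1, 0), B = (0, 1) — the answer is frame-independent, so this choice is without loss of generality.
1. C lies on line BJ with BC:CJ = 3:5 ⇒ C = (0, 5/8)
2. L is the centroid of triangle CJP ⇒ L = (1/3, 5/24)
3. T is the midpoint of BC ⇒ T = (0, 13/16)
4. V is the centroid of triangle BTL ⇒ V = (1/9, 97/144)
through J parallel to CL: direction (1/3, -5/12); meets VC at Q = (-10/27, 25/54)
Q = V + t·(C−V) with t = 13/3

t = 13/3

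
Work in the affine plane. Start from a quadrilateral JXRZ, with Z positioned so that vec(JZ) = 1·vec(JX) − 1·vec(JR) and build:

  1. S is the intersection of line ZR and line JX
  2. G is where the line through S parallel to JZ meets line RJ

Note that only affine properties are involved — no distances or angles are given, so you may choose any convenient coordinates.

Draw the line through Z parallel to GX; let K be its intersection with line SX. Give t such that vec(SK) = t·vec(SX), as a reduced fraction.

t = -3

Choose coordinates J = (0, 0), X = (1, 0), R = (0, 1), Z = (1, -1).
1. S is the intersection of line ZR and line JX ⇒ S = (1/2, 0)
2. G is where the line through S parallel to JZ meets line RJ ⇒ G = (0, 1/2)
through Z parallel to GX: direction (1, -1/2); meets SX at K = (-1, 0)
K = S + t·(X−S) with t = -3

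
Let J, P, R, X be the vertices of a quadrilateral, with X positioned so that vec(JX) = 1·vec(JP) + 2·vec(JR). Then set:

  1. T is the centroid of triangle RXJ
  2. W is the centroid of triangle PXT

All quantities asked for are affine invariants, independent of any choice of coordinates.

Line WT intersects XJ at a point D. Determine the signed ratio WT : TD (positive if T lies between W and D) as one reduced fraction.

WT:TD = -8/3

Set J = (0, 0), P = (1, 0), R = (0, 1), X = (1, 2); any affine frame gives the same invariant.
1. T is the centroid of triangle RXJ ⇒ T = (1/3, 1)
2. W is the centroid of triangle PXT ⇒ W = (7/9, 1)
line WT meets XJ at D = (1/2, 1)
T = W + t·(D−W) with t = 8/5, so WT:TD = 8/5:-3/5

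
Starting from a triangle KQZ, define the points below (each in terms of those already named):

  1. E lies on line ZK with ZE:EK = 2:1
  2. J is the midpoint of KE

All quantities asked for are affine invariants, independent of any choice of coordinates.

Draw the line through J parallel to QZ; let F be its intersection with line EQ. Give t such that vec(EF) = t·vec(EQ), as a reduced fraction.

Choose coordinates K = (0, 0), Q = (1, 0), Z = (0, 1).
1. E lies on line ZK with ZE:EK = 2:1 ⇒ E = (0, 1/3)
2. J is the midpoint of KE ⇒ J = (0, 1/6)
through J parallel to QZ: direction (-1, 1); meets EQ at F = (-1/4, 5/12)
F = E + t·(Q−E) with t = -1/4

t = -1/4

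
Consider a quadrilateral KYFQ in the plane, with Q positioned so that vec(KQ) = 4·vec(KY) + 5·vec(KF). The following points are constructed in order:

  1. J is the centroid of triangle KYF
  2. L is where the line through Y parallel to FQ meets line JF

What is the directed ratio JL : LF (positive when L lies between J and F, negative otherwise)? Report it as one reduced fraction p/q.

JL:LF = -1/2

Set K = (0, 0), Y = (1, 0), F = (0, 1), Q = (4, 5); any affine frame gives the same invariant.
1. J is the centroid of triangle KYF ⇒ J = (1/3, 1/3)
2. L is where the line through Y parallel to FQ meets line JF ⇒ L = (2/3, -1/3)
L = J + t·(F−J) with t = -1, so JL:LF = t:(1−t) = -1:2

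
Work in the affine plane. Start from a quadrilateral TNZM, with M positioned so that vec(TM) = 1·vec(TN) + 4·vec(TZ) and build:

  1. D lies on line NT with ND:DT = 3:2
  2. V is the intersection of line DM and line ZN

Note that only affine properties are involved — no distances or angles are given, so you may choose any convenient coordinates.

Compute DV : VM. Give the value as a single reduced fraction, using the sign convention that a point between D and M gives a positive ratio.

Work in coordinates with T = (0, 0), N = (1, 0), Z = (0, 1), M = (1, 4).
1. D lies on line NT with ND:DT = 3:2 ⇒ D = (2/5, 0)
2. V is the intersection of line DM and line ZN ⇒ V = (11/23, 12/23)
V = D + t·(M−D) with t = 3/23, so DV:VM = t:(1−t) = 3/23:20/23

DV:VM = 3/20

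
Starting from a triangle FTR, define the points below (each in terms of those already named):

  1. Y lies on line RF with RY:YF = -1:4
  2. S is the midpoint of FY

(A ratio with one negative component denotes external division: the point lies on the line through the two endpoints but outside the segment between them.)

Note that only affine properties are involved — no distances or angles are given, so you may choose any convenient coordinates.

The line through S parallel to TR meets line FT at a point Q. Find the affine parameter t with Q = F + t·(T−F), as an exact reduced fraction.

Set F = (0, 0), T = (1, 0), R = (0, 1); any affine frame gives the same invariant.
1. Y lies on line RF with RY:YF = -1:4 ⇒ Y = (0, 4/3)
2. S is the midpoint of FY ⇒ S = (0, 2/3)
through S parallel to TR: direction (-1, 1); meets FT at Q = (2/3, 0)
Q = F + t·(T−F) with t = 2/3

t = 2/3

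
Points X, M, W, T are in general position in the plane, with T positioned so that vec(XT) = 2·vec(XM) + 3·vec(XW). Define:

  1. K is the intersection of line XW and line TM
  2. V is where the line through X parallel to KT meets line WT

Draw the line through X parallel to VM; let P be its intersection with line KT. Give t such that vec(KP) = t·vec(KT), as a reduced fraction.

Assign X = (0, 0), M = (1, 0), W = (0, 1), T = (2, 3) — the answer is frame-independent, so this choice is without loss of generality.
1. K is the intersection of line XW and line TM ⇒ K = (0, -3)
2. V is where the line through X parallel to KT meets line WT ⇒ V = (1/2, 3/2)
through X parallel to VM: direction (1/2, -3/2); meets KT at P = (1/2, -3/2)
P = K + t·(T−K) with t = 1/4

t = 1/4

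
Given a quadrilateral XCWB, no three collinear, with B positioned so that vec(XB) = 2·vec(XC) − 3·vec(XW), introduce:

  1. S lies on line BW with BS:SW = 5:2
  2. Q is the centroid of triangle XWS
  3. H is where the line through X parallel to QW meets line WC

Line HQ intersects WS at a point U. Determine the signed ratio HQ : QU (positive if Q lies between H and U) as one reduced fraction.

Set X = (0, 0), C = (1, 0), W = (0, 1), B = (2, -3); any affine frame gives the same invariant.
1. S lies on line BW with BS:SW = 5:2 ⇒ S = (4/7, -1/7)
2. Q is the centroid of triangle XWS ⇒ Q = (4/21, 2/7)
3. H is where the line through X parallel to QW meets line WC ⇒ H = (-4/11, 15/11)
line HQ meets WS at U = (44/7, -81/7)
Q = H + t·(U−H) with t = 1/12, so HQ:QU = 1/12:11/12

HQ:QU = 1/11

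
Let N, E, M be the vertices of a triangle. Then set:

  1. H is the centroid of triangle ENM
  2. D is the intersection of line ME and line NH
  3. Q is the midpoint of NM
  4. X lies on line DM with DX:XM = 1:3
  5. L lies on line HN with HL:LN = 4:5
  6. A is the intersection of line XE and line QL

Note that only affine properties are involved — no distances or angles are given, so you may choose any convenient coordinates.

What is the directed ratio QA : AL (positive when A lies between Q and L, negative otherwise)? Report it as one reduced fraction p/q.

QA:AL = -27/34

Choose coordinates N = (0, 0), E = (1, 0), M = (0, 1).
1. H is the centroid of triangle ENM ⇒ H = (1/3, 1/3)
2. D is the intersection of line ME and line NH ⇒ D = (1/2, 1/2)
3. Q is the midpoint of NM ⇒ Q = (0, 1/2)
4. X lies on line DM with DX:XM = 1:3 ⇒ X = (3/8, 5/8)
5. L lies on line HN with HL:LN = 4:5 ⇒ L = (5/27, 5/27)
6. A is the intersection of line XE and line QL ⇒ A = (-5/7, 12/7)
A = Q + t·(L−Q) with t = -27/7, so QA:AL = t:(1−t) = -27/7:34/7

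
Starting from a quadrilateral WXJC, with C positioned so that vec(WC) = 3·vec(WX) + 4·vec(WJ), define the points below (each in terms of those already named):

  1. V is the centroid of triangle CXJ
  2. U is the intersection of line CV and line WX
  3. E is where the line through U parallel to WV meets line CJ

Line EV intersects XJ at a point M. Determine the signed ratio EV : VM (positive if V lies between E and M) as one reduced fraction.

Set W = (0, 0), X = (1, 0), J = (0, 1), C = (3, 4); any affine frame gives the same invariant.
1. V is the centroid of triangle CXJ ⇒ V = (4/3, 5/3)
2. U is the intersection of line CV and line WX ⇒ U = (1/7, 0)
3. E is where the line through U parallel to WV meets line CJ ⇒ E = (33/7, 40/7)
line EV meets XJ at M = (11/26, 15/26)
V = E + t·(M−E) with t = 26/33, so EV:VM = 26/33:7/33

EV:VM = 26/7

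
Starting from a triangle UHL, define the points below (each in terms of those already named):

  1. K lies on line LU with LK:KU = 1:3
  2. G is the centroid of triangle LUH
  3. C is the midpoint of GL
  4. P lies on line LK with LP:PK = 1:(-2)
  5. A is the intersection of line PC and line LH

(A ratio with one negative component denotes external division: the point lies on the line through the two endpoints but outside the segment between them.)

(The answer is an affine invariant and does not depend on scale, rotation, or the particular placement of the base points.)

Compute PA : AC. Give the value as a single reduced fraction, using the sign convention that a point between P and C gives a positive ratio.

Work in coordinates with U = (0, 0), H = (1, 0), L = (0, 1).
1. K lies on line LU with LK:KU = 1:3 ⇒ K = (0, 3/4)
2. G is the centroid of triangle LUH ⇒ G = (1/3, 1/3)
3. C is the midpoint of GL ⇒ C = (1/6, 2/3)
4. P lies on line LK with LP:PK = 1:(-2) ⇒ P = (0, 5/4)
5. A is the intersection of line PC and line LH ⇒ A = (1/10, 9/10)
A = P + t·(C−P) with t = 3/5, so PA:AC = t:(1−t) = 3/5:2/5

PA:AC = 3/2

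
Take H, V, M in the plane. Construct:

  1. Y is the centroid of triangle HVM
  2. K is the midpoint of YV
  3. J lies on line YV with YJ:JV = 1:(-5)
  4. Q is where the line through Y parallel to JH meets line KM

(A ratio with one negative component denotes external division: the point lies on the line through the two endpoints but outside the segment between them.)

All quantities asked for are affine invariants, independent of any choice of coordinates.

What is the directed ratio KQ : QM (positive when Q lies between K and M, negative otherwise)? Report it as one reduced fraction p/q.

Assign H = (0, 0), V = (1, 0), M = (0, 1) — the answer is frame-independent, so this choice is without loss of generality.
1. Y is the centroid of triangle HVM ⇒ Y = (1/3, 1/3)
2. K is the midpoint of YV ⇒ K = (2/3, 1/6)
3. J lies on line YV with YJ:JV = 1:(-5) ⇒ J = (1/6, 5/12)
4. Q is where the line through Y parallel to JH meets line KM ⇒ Q = (2/5, 1/2)
Q = K + t·(M−K) with t = 2/5, so KQ:QM = t:(1−t) = 2/5:3/5

KQ:QM = 2/3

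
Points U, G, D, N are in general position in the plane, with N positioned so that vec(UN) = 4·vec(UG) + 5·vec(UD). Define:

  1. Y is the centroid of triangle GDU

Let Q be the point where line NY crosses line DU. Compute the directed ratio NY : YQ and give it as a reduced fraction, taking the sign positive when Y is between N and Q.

NY:YQ = 11

Set U = (0, 0), G = (1, 0), D = (0, 1), N = (4, 5); any affine frame gives the same invariant.
1. Y is the centroid of triangle GDU ⇒ Y = (1/3, 1/3)
line NY meets DU at Q = (0, -1/11)
Y = N + t·(Q−N) with t = 11/12, so NY:YQ = 11/12:1/12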